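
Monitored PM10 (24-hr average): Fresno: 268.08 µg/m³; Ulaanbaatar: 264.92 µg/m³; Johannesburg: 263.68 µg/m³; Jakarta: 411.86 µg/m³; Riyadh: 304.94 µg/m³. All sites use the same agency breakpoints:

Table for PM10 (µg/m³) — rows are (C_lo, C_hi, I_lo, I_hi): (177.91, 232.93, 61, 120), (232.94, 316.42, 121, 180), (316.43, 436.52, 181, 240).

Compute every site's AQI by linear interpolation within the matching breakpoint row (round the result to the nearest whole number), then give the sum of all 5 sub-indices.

Fresno: 268.08 lies in 232.94–316.42, so I_lo=121, I_hi=180, C_lo=232.94, C_hi=316.42.
(180−121)/(316.42−232.94) × (268.08−232.94) + 121 = 59/83.48 × 35.14 + 121 ≈ 145.84 → 146.
Ulaanbaatar: 264.92 lies in 232.94–316.42, so I_lo=121, I_hi=180, C_lo=232.94, C_hi=316.42.
(180−121)/(316.42−232.94) × (264.92−232.94) + 121 = 59/83.48 × 31.98 + 121 ≈ 143.60 → 144.
Johannesburg 263.68: bracket 232.94–316.42 → index 121–180; slope 59/83.48, offset 30.74.
AQI = 121 + 59/83.48·30.74 ≈ 142.73 ⇒ 143.
Jakarta: 411.86 lies in 316.43–436.52, so I_lo=181, I_hi=240, C_lo=316.43, C_hi=436.52.
(240−181)/(436.52−316.43) × (411.86−316.43) + 181 = 59/120.09 × 95.43 + 181 ≈ 227.88 → 228.
Riyadh: 304.94 ∈ [232.94, 316.42] ↔ index [121, 180].
121 + (304.94−232.94)·(180−121)/(316.42−232.94) = 121 + 72.00·59/83.48 ≈ 171.89, so AQI = 172.
AQIs: Fresno=146, Ulaanbaatar=144, Johannesburg=143, Jakarta=228, Riyadh=172. Sum = 146 + 144 + 143 + 228 + 172 = 833.

833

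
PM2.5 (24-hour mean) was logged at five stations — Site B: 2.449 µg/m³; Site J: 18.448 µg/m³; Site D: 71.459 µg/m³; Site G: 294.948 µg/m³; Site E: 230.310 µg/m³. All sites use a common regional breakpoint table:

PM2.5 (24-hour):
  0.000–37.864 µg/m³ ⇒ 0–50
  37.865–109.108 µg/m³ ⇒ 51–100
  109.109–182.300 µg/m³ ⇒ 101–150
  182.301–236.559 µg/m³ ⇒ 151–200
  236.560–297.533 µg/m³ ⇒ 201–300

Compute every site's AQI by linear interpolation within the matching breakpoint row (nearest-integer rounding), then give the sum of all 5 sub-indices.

Site B: 2.449 lies in 0.000–37.864, so I_lo=0, I_hi=50, C_lo=0.000, C_hi=37.864.
(50−0)/(37.864−0.000) × (2.449−0.000) + 0 = 50/37.864 × 2.449 + 0 ≈ 3.23 → 3.
Site J 18.448: bracket 0.000–37.864 → index 0–50; slope 50/37.864, offset 18.448.
AQI = 0 + 50/37.864·18.448 ≈ 24.36 ⇒ 24.
Site D: 71.459 lies in 37.865–109.108, so I_lo=51, I_hi=100, C_lo=37.865, C_hi=109.108.
(100−51)/(109.108−37.865) × (71.459−37.865) + 51 = 49/71.243 × 33.594 + 51 ≈ 74.11 → 74.
Site G: row 236.560–297.533 (AQI 201–300). (300−201)·(294.948−236.560)/(297.533−236.560) + 201 = 99·58.388/60.973 + 201 ≈ 295.80 → 296.
Site E 230.310: bracket 182.301–236.559 → index 151–200; slope 49/54.258, offset 48.009.
AQI = 151 + 49/54.258·48.009 ≈ 194.36 ⇒ 194.
AQIs: Site B=3, Site J=24, Site D=74, Site G=296, Site E=194. Sum = 3 + 24 + 74 + 296 + 194 = 591.

591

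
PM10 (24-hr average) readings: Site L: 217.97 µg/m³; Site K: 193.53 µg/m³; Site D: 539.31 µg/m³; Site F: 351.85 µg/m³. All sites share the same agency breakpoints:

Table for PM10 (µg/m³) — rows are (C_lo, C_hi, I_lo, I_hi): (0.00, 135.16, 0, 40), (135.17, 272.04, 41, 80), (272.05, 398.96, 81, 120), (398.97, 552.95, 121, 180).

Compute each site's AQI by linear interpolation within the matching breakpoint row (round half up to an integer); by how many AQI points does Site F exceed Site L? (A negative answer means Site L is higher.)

Site L 217.97: bracket 135.17–272.04 → index 41–80; slope 39/136.87, offset 82.80.
AQI = 41 + 39/136.87·82.80 ≈ 64.59 ⇒ 65.
Site K: 193.53 ∈ [135.17, 272.04] ↔ index [41, 80].
41 + (193.53−135.17)·(80−41)/(272.04−135.17) = 41 + 58.36·39/136.87 ≈ 57.63, so AQI = 58.
Site D: 539.31 lies in 398.97–552.95, so I_lo=121, I_hi=180, C_lo=398.97, C_hi=552.95.
(180−121)/(552.95−398.97) × (539.31−398.97) + 121 = 59/153.98 × 140.34 + 121 ≈ 174.77 → 175.
Site F: 351.85 ∈ [272.05, 398.96] ↔ index [81, 120].
81 + (351.85−272.05)·(120−81)/(398.96−272.05) = 81 + 79.80·39/126.91 ≈ 105.52, so AQI = 106.
AQIs: Site L=65, Site K=58, Site D=175, Site F=106. Site F (106) − Site L (65) = 41.

41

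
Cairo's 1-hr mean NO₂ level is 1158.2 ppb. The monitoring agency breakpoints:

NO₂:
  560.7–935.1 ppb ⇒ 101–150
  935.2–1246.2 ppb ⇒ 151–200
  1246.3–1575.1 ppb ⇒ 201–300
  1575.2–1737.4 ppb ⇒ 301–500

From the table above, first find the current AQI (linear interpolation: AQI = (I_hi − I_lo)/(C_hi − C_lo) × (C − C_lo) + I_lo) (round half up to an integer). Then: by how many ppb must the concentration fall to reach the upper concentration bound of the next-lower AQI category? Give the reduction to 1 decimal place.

NO₂: 1158.2 lies in 935.2–1246.2, so I_lo=151, I_hi=200, C_lo=935.2, C_hi=1246.2.
(200−151)/(1246.2−935.2) × (1158.2−935.2) + 151 = 49/311.0 × 223.0 + 151 ≈ 186.14 → 186.
Current AQI 186 is in the Unhealthy range (151–200). The next-lower category tops out at AQI 150, whose upper concentration bound is 935.1 ppb.
Reduction needed = 1158.2 − 935.1 = 223.1 ppb.

223.1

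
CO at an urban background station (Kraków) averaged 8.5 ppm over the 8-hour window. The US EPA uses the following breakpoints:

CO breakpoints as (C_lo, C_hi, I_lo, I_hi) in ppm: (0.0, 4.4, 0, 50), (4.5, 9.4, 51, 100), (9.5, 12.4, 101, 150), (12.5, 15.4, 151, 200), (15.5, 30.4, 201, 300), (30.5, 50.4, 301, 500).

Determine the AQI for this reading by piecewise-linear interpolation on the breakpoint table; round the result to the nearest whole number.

91

CO: 8.5 lies in 4.5–9.4, so I_lo=51, I_hi=100, C_lo=4.5, C_hi=9.4.
(100−51)/(9.4−4.5) × (8.5−4.5) + 51 = 49/4.9 × 4.0 + 51 ≈ 91.00 → 91.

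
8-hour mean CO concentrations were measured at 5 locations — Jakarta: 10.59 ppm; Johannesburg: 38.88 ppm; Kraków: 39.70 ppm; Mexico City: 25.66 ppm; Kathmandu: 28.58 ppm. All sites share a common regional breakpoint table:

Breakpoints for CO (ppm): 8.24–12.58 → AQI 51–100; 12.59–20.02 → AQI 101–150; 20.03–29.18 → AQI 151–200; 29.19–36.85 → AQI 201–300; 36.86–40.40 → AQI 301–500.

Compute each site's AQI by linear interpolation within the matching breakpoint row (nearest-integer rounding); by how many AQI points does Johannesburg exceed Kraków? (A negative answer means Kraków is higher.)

Jakarta: row 8.24–12.58 (AQI 51–100). (100−51)·(10.59−8.24)/(12.58−8.24) + 51 = 49·2.35/4.34 + 51 ≈ 77.53 → 78.
Johannesburg 38.88: bracket 36.86–40.40 → index 301–500; slope 199/3.54, offset 2.02.
AQI = 301 + 199/3.54·2.02 ≈ 414.55 ⇒ 415.
Kraków: 39.70 lies in 36.86–40.40, so I_lo=301, I_hi=500, C_lo=36.86, C_hi=40.40.
(500−301)/(40.40−36.86) × (39.70−36.86) + 301 = 199/3.54 × 2.84 + 301 ≈ 460.65 → 461.
Mexico City: 25.66 ∈ [20.03, 29.18] ↔ index [151, 200].
151 + (25.66−20.03)·(200−151)/(29.18−20.03) = 151 + 5.63·49/9.15 ≈ 181.15, so AQI = 181.
Kathmandu: row 20.03–29.18 (AQI 151–200). (200−151)·(28.58−20.03)/(29.18−20.03) + 151 = 49·8.55/9.15 + 151 ≈ 196.79 → 197.
AQIs: Jakarta=78, Johannesburg=415, Kraków=461, Mexico City=181, Kathmandu=197. Johannesburg (415) − Kraków (461) = -46.

-46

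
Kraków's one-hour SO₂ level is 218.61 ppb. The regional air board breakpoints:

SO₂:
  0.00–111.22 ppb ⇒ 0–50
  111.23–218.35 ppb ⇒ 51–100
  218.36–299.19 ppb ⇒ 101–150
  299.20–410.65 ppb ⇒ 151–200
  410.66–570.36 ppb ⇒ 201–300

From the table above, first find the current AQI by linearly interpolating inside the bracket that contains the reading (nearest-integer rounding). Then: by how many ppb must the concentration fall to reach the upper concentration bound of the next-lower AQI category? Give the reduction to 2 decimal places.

SO₂: row 218.36–299.19 (AQI 101–150). (150−101)·(218.61−218.36)/(299.19−218.36) + 101 = 49·0.25/80.83 + 101 ≈ 101.15 → 101.
Current AQI 101 is in the Unhealthy for Sensitive Groups range (101–150). The next-lower category tops out at AQI 100, whose upper concentration bound is 218.35 ppb.
Reduction needed = 218.61 − 218.35 = 0.26 ppb.

0.26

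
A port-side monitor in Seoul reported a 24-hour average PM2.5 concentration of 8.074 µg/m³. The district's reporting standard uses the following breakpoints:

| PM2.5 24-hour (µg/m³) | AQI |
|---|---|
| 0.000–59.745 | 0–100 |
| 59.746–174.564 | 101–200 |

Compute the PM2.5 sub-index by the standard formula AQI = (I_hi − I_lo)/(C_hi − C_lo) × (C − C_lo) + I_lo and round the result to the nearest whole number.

PM2.5: 8.074 ∈ [0.000, 59.745] ↔ index [0, 100].
0 + (8.074−0.000)·(100−0)/(59.745−0.000) = 0 + 8.074·100/59.745 ≈ 13.51, so AQI = 14.

14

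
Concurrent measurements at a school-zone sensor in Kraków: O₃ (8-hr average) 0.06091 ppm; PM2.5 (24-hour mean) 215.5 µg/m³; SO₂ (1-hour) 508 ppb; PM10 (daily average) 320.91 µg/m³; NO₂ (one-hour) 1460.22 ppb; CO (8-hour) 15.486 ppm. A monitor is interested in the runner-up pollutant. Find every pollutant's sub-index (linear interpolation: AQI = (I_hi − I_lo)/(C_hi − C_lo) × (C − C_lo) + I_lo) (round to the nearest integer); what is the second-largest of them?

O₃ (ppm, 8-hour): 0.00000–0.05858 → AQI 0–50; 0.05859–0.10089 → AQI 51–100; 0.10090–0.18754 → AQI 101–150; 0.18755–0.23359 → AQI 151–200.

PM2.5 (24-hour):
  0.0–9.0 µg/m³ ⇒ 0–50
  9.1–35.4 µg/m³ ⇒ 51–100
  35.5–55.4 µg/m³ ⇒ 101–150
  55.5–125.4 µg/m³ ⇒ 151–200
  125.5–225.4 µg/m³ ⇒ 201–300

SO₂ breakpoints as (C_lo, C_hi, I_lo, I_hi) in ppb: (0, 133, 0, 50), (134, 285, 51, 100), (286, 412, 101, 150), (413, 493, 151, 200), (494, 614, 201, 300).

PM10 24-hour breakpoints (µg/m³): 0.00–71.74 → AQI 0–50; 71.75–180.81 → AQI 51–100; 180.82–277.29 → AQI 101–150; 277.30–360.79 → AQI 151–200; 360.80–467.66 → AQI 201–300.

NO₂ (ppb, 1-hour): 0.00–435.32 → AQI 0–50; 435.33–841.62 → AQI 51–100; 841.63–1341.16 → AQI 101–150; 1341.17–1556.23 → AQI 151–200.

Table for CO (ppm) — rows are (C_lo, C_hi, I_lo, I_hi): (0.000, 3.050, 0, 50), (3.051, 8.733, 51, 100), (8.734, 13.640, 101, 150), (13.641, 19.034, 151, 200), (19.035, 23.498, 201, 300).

O₃: row 0.05859–0.10089 (AQI 51–100). (100−51)·(0.06091−0.05859)/(0.10089−0.05859) + 51 = 49·0.00232/0.04230 + 51 ≈ 53.69 → 54.
PM2.5: 215.5 ∈ [125.5, 225.4] ↔ index [201, 300].
201 + (215.5−125.5)·(300−201)/(225.4−125.5) = 201 + 90.0·99/99.9 ≈ 290.19, so AQI = 290.
SO₂ 508: bracket 494–614 → index 201–300; slope 99/120, offset 14.
AQI = 201 + 99/120·14 ≈ 212.55 ⇒ 213.
PM10: 320.91 ∈ [277.30, 360.79] ↔ index [151, 200].
151 + (320.91−277.30)·(200−151)/(360.79−277.30) = 151 + 43.61·49/83.49 ≈ 176.59, so AQI = 177.
NO₂: row 1341.17–1556.23 (AQI 151–200). (200−151)·(1460.22−1341.17)/(1556.23−1341.17) + 151 = 49·119.05/215.06 + 151 ≈ 178.12 → 178.
CO 15.486: bracket 13.641–19.034 → index 151–200; slope 49/5.393, offset 1.845.
AQI = 151 + 49/5.393·1.845 ≈ 167.76 ⇒ 168.
Sub-indices: O₃→54, PM2.5→290, SO₂→213, PM10→177, NO₂→178, CO→168. Ranked high→low: 290, 213, 178, 177, 168, 54. Second-highest sub-index = 213.

213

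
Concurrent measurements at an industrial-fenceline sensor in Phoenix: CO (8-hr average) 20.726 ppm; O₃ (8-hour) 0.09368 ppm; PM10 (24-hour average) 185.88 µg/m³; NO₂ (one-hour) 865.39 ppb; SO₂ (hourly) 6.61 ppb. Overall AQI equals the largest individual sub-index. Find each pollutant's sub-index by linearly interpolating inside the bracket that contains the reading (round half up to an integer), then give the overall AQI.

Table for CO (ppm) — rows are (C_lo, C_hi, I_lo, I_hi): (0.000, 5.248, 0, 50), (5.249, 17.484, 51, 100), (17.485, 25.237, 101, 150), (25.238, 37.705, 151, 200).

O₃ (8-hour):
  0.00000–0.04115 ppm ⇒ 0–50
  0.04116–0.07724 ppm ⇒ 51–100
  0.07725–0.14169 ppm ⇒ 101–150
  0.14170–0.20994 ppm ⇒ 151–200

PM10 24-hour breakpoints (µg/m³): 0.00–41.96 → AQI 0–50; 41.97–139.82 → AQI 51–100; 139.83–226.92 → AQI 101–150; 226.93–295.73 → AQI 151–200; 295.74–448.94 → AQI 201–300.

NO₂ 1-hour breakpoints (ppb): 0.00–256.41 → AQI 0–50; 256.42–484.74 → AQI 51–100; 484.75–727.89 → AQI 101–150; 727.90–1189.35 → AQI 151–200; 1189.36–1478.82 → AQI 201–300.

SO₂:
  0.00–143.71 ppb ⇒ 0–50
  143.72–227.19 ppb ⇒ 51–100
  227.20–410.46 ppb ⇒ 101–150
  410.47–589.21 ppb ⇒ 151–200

166

CO: row 17.485–25.237 (AQI 101–150). (150−101)·(20.726−17.485)/(25.237−17.485) + 101 = 49·3.241/7.752 + 101 ≈ 121.49 → 121.
O₃: row 0.07725–0.14169 (AQI 101–150). (150−101)·(0.09368−0.07725)/(0.14169−0.07725) + 101 = 49·0.01643/0.06444 + 101 ≈ 113.49 → 113.
PM10: row 139.83–226.92 (AQI 101–150). (150−101)·(185.88−139.83)/(226.92−139.83) + 101 = 49·46.05/87.09 + 101 ≈ 126.91 → 127.
NO₂ 865.39: bracket 727.90–1189.35 → index 151–200; slope 49/461.45, offset 137.49.
AQI = 151 + 49/461.45·137.49 ≈ 165.60 ⇒ 166.
SO₂: 6.61 lies in 0.00–143.71, so I_lo=0, I_hi=50, C_lo=0.00, C_hi=143.71.
(50−0)/(143.71−0.00) × (6.61−0.00) + 0 = 50/143.71 × 6.61 + 0 ≈ 2.30 → 2.
Sub-indices: CO→121, O₃→113, PM10→127, NO₂→166, SO₂→2. Overall AQI = max = 166; dominant pollutant is NO₂.
AQI 166: Unhealthy.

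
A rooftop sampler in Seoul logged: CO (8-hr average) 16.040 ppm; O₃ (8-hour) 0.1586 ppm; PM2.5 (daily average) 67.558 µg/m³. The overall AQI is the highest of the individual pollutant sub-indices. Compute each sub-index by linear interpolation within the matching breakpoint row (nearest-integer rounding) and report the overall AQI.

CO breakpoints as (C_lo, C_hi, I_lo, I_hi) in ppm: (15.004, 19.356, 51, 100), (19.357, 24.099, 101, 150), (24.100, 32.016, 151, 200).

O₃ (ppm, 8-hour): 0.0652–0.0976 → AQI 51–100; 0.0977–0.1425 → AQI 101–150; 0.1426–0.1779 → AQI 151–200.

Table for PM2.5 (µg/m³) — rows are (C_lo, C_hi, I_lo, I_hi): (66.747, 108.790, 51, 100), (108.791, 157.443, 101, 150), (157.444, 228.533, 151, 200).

173

CO: 16.040 lies in 15.004–19.356, so I_lo=51, I_hi=100, C_lo=15.004, C_hi=19.356.
(100−51)/(19.356−15.004) × (16.040−15.004) + 51 = 49/4.352 × 1.036 + 51 ≈ 62.66 → 63.
O₃ 0.1586: bracket 0.1426–0.1779 → index 151–200; slope 49/0.0353, offset 0.0160.
AQI = 151 + 49/0.0353·0.0160 ≈ 173.21 ⇒ 173.
PM2.5: 67.558 ∈ [66.747, 108.790] ↔ index [51, 100].
51 + (67.558−66.747)·(100−51)/(108.790−66.747) = 51 + 0.811·49/42.043 ≈ 51.95, so AQI = 52.
Sub-indices: CO→63, O₃→173, PM2.5→52. Overall AQI = max = 173; dominant pollutant is O₃.
AQI 173: Unhealthy.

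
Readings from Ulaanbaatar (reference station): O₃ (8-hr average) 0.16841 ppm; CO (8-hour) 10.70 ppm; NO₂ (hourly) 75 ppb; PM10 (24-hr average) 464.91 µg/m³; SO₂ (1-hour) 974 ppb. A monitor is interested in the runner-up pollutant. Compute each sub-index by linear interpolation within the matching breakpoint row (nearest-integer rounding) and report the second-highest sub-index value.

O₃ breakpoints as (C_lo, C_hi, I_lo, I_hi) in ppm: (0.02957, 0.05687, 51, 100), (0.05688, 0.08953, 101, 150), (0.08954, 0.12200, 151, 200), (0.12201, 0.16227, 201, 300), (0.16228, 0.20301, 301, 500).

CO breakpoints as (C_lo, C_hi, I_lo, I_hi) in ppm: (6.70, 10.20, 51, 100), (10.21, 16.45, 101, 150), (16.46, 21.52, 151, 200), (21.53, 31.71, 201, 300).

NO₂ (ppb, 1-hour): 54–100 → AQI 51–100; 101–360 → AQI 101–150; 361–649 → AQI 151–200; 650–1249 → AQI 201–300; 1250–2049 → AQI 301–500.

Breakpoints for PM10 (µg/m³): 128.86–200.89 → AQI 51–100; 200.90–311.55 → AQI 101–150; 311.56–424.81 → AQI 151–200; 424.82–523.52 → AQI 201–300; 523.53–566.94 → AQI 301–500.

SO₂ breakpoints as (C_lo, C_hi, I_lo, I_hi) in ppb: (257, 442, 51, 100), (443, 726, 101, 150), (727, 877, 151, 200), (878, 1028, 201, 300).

O₃ 0.16841: bracket 0.16228–0.20301 → index 301–500; slope 199/0.04073, offset 0.00613.
AQI = 301 + 199/0.04073·0.00613 ≈ 330.95 ⇒ 331.
CO: row 10.21–16.45 (AQI 101–150). (150−101)·(10.70−10.21)/(16.45−10.21) + 101 = 49·0.49/6.24 + 101 ≈ 104.85 → 105.
NO₂: 75 lies in 54–100, so I_lo=51, I_hi=100, C_lo=54, C_hi=100.
(100−51)/(100−54) × (75−54) + 51 = 49/46 × 21 + 51 ≈ 73.37 → 73.
PM10: row 424.82–523.52 (AQI 201–300). (300−201)·(464.91−424.82)/(523.52−424.82) + 201 = 99·40.09/98.70 + 201 ≈ 241.21 → 241.
SO₂: 974 lies in 878–1028, so I_lo=201, I_hi=300, C_lo=878, C_hi=1028.
(300−201)/(1028−878) × (974−878) + 201 = 99/150 × 96 + 201 ≈ 264.36 → 264.
Sub-indices: O₃→331, CO→105, NO₂→73, PM10→241, SO₂→264. Ranked high→low: 331, 264, 241, 105, 73. Second-highest sub-index = 264.

264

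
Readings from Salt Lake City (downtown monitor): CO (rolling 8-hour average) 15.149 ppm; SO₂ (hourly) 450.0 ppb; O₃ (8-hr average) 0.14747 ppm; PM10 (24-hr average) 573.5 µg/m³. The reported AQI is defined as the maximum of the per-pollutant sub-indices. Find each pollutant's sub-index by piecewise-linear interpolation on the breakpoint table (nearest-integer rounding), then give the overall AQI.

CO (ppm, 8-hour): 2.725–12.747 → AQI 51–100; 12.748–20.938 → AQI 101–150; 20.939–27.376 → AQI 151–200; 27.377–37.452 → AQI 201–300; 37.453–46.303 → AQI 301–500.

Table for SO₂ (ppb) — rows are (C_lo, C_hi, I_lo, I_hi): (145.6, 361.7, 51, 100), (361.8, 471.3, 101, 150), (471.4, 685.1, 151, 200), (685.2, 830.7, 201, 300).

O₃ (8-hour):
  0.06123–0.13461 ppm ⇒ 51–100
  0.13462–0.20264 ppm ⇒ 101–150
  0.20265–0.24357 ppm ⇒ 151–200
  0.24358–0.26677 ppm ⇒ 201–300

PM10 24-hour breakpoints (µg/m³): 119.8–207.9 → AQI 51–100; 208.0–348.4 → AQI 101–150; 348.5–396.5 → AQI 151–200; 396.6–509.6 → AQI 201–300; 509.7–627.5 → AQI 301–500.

409

CO: 15.149 ∈ [12.748, 20.938] ↔ index [101, 150].
101 + (15.149−12.748)·(150−101)/(20.938−12.748) = 101 + 2.401·49/8.190 ≈ 115.36, so AQI = 115.
SO₂: 450.0 ∈ [361.8, 471.3] ↔ index [101, 150].
101 + (450.0−361.8)·(150−101)/(471.3−361.8) = 101 + 88.2·49/109.5 ≈ 140.47, so AQI = 140.
O₃: 0.14747 ∈ [0.13462, 0.20264] ↔ index [101, 150].
101 + (0.14747−0.13462)·(150−101)/(0.20264−0.13462) = 101 + 0.01285·49/0.06802 ≈ 110.26, so AQI = 110.
PM10: 573.5 ∈ [509.7, 627.5] ↔ index [301, 500].
301 + (573.5−509.7)·(500−301)/(627.5−509.7) = 301 + 63.8·199/117.8 ≈ 408.78, so AQI = 409.
Sub-indices: CO→115, SO₂→140, O₃→110, PM10→409. Overall AQI = max = 409; dominant pollutant is PM10.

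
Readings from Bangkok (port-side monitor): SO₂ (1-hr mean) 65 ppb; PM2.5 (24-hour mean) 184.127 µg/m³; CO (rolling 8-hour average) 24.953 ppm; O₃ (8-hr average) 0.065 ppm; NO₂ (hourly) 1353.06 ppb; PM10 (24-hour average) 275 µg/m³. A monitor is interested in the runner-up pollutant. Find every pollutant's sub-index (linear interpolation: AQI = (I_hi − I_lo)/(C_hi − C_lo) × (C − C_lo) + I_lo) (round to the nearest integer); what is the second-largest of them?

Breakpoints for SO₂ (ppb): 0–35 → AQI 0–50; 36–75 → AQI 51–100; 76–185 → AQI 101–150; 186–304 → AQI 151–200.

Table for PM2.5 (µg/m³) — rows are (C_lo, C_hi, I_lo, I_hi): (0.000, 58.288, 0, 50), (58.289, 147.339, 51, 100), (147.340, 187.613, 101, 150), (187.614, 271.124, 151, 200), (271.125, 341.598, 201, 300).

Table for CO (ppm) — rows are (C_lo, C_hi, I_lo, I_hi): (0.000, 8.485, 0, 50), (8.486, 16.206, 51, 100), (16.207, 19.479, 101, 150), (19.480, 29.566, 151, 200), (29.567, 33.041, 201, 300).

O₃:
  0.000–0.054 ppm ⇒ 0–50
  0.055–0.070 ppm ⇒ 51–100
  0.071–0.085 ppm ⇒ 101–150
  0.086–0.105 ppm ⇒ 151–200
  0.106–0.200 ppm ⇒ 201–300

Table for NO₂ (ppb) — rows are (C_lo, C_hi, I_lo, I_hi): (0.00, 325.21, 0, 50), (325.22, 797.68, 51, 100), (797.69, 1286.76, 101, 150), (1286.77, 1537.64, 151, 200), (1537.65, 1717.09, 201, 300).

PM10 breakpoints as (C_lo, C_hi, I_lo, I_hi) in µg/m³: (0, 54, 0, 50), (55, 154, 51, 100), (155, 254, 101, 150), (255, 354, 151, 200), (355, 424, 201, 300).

164

SO₂: 65 lies in 36–75, so I_lo=51, I_hi=100, C_lo=36, C_hi=75.
(100−51)/(75−36) × (65−36) + 51 = 49/39 × 29 + 51 ≈ 87.44 → 87.
PM2.5: 184.127 ∈ [147.340, 187.613] ↔ index [101, 150].
101 + (184.127−147.340)·(150−101)/(187.613−147.340) = 101 + 36.787·49/40.273 ≈ 145.76, so AQI = 146.
CO 24.953: bracket 19.480–29.566 → index 151–200; slope 49/10.086, offset 5.473.
AQI = 151 + 49/10.086·5.473 ≈ 177.59 ⇒ 178.
O₃: 0.065 lies in 0.055–0.070, so I_lo=51, I_hi=100, C_lo=0.055, C_hi=0.070.
(100−51)/(0.070−0.055) × (0.065−0.055) + 51 = 49/0.015 × 0.010 + 51 ≈ 83.67 → 84.
NO₂: 1353.06 ∈ [1286.77, 1537.64] ↔ index [151, 200].
151 + (1353.06−1286.77)·(200−151)/(1537.64−1286.77) = 151 + 66.29·49/250.87 ≈ 163.95, so AQI = 164.
PM10: 275 lies in 255–354, so I_lo=151, I_hi=200, C_lo=255, C_hi=354.
(200−151)/(354−255) × (275−255) + 151 = 49/99 × 20 + 151 ≈ 160.90 → 161.
Sub-indices: SO₂→87, PM2.5→146, CO→178, O₃→84, NO₂→164, PM10→161. Ranked high→low: 178, 164, 161, 146, 87, 84. Second-highest sub-index = 164.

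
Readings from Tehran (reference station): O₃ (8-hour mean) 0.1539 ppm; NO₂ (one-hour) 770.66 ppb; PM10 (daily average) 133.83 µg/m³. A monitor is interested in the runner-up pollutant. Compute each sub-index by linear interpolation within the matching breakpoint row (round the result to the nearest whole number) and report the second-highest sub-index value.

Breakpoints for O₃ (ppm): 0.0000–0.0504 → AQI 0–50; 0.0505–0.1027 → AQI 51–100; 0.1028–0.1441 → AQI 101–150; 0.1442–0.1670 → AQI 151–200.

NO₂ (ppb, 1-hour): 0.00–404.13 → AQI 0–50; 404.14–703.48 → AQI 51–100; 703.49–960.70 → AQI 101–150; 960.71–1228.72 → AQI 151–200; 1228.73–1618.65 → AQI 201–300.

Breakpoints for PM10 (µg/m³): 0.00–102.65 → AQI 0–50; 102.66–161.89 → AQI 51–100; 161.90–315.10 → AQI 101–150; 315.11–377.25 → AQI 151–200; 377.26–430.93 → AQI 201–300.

114

O₃: 0.1539 lies in 0.1442–0.1670, so I_lo=151, I_hi=200, C_lo=0.1442, C_hi=0.1670.
(200−151)/(0.1670−0.1442) × (0.1539−0.1442) + 151 = 49/0.0228 × 0.0097 + 151 ≈ 171.85 → 172.
NO₂: 770.66 lies in 703.49–960.70, so I_lo=101, I_hi=150, C_lo=703.49, C_hi=960.70.
(150−101)/(960.70−703.49) × (770.66−703.49) + 101 = 49/257.21 × 67.17 + 101 ≈ 113.80 → 114.
PM10 133.83: bracket 102.66–161.89 → index 51–100; slope 49/59.23, offset 31.17.
AQI = 51 + 49/59.23·31.17 ≈ 76.79 ⇒ 77.
Sub-indices: O₃→172, NO₂→114, PM10→77. Ranked high→low: 172, 114, 77. Second-highest sub-index = 114.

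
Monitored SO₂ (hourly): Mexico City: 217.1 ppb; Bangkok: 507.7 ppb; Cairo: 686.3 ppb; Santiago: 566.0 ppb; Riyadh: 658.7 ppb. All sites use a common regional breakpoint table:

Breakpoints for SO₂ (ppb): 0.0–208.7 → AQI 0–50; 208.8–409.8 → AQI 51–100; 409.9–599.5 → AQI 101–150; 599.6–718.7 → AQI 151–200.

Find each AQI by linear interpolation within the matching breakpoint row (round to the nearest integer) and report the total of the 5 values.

Mexico City 217.1: bracket 208.8–409.8 → index 51–100; slope 49/201.0, offset 8.3.
AQI = 51 + 49/201.0·8.3 ≈ 53.02 ⇒ 53.
Bangkok: 507.7 ∈ [409.9, 599.5] ↔ index [101, 150].
101 + (507.7−409.9)·(150−101)/(599.5−409.9) = 101 + 97.8·49/189.6 ≈ 126.28, so AQI = 126.
Cairo: 686.3 ∈ [599.6, 718.7] ↔ index [151, 200].
151 + (686.3−599.6)·(200−151)/(718.7−599.6) = 151 + 86.7·49/119.1 ≈ 186.67, so AQI = 187.
Santiago: 566.0 ∈ [409.9, 599.5] ↔ index [101, 150].
101 + (566.0−409.9)·(150−101)/(599.5−409.9) = 101 + 156.1·49/189.6 ≈ 141.34, so AQI = 141.
Riyadh: 658.7 ∈ [599.6, 718.7] ↔ index [151, 200].
151 + (658.7−599.6)·(200−151)/(718.7−599.6) = 151 + 59.1·49/119.1 ≈ 175.31, so AQI = 175.
AQIs: Mexico City=53, Bangkok=126, Cairo=187, Santiago=141, Riyadh=175. Sum = 53 + 126 + 187 + 141 + 175 = 682.

682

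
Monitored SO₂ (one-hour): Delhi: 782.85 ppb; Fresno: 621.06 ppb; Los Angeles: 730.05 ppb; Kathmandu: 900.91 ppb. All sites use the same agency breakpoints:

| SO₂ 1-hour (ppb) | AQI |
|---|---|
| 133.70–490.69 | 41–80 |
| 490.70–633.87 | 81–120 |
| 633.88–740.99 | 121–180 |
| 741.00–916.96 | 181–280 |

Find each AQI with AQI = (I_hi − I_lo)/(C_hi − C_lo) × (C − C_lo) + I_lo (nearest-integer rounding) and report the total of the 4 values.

767

Delhi: 782.85 lies in 741.00–916.96, so I_lo=181, I_hi=280, C_lo=741.00, C_hi=916.96.
(280−181)/(916.96−741.00) × (782.85−741.00) + 181 = 99/175.96 × 41.85 + 181 ≈ 204.55 → 205.
Fresno: 621.06 ∈ [490.70, 633.87] ↔ index [81, 120].
81 + (621.06−490.70)·(120−81)/(633.87−490.70) = 81 + 130.36·39/143.17 ≈ 116.51, so AQI = 117.
Los Angeles 730.05: bracket 633.88–740.99 → index 121–180; slope 59/107.11, offset 96.17.
AQI = 121 + 59/107.11·96.17 ≈ 173.97 ⇒ 174.
Kathmandu 900.91: bracket 741.00–916.96 → index 181–280; slope 99/175.96, offset 159.91.
AQI = 181 + 99/175.96·159.91 ≈ 270.97 ⇒ 271.
AQIs: Delhi=205, Fresno=117, Los Angeles=174, Kathmandu=271. Sum = 205 + 117 + 174 + 271 = 767.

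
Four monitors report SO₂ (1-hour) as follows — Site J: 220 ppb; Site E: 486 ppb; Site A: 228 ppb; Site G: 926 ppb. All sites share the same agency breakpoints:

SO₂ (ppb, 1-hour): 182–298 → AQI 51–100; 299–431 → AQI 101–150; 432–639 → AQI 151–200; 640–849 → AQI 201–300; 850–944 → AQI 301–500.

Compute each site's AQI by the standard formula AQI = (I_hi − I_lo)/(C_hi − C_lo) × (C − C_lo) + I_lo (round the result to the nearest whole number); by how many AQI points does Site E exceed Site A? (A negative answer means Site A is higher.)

Site J 220: bracket 182–298 → index 51–100; slope 49/116, offset 38.
AQI = 51 + 49/116·38 ≈ 67.05 ⇒ 67.
Site E: 486 lies in 432–639, so I_lo=151, I_hi=200, C_lo=432, C_hi=639.
(200−151)/(639−432) × (486−432) + 151 = 49/207 × 54 + 151 ≈ 163.78 → 164.
Site A: row 182–298 (AQI 51–100). (100−51)·(228−182)/(298−182) + 51 = 49·46/116 + 51 ≈ 70.43 → 70.
Site G: 926 ∈ [850, 944] ↔ index [301, 500].
301 + (926−850)·(500−301)/(944−850) = 301 + 76·199/94 ≈ 461.89, so AQI = 462.
AQIs: Site J=67, Site E=164, Site A=70, Site G=462. Site E (164) − Site A (70) = 94.

94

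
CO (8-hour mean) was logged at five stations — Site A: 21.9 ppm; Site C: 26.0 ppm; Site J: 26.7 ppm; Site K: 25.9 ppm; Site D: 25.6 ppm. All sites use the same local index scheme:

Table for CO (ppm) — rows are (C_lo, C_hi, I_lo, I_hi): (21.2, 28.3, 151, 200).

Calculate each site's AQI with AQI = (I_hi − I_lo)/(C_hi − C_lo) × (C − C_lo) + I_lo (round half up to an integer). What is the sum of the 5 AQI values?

Site A: 21.9 lies in 21.2–28.3, so I_lo=151, I_hi=200, C_lo=21.2, C_hi=28.3.
(200−151)/(28.3−21.2) × (21.9−21.2) + 151 = 49/7.1 × 0.7 + 151 ≈ 155.83 → 156.
Site C 26.0: bracket 21.2–28.3 → index 151–200; slope 49/7.1, offset 4.8.
AQI = 151 + 49/7.1·4.8 ≈ 184.13 ⇒ 184.
Site J: 26.7 lies in 21.2–28.3, so I_lo=151, I_hi=200, C_lo=21.2, C_hi=28.3.
(200−151)/(28.3−21.2) × (26.7−21.2) + 151 = 49/7.1 × 5.5 + 151 ≈ 188.96 → 189.
Site K 25.9: bracket 21.2–28.3 → index 151–200; slope 49/7.1, offset 4.7.
AQI = 151 + 49/7.1·4.7 ≈ 183.44 ⇒ 183.
Site D: row 21.2–28.3 (AQI 151–200). (200−151)·(25.6−21.2)/(28.3−21.2) + 151 = 49·4.4/7.1 + 151 ≈ 181.37 → 181.
AQIs: Site A=156, Site C=184, Site J=189, Site K=183, Site D=181. Sum = 156 + 184 + 189 + 183 + 181 = 893.

893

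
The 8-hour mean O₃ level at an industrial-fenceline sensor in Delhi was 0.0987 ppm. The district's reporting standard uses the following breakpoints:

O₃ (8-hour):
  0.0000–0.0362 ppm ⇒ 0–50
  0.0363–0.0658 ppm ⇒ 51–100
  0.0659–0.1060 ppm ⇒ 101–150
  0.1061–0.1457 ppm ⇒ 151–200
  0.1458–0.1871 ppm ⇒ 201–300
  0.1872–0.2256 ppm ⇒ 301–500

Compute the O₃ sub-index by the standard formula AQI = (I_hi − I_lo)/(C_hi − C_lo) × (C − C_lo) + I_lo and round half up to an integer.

O₃: 0.0987 lies in 0.0659–0.1060, so I_lo=101, I_hi=150, C_lo=0.0659, C_hi=0.1060.
(150−101)/(0.1060−0.0659) × (0.0987−0.0659) + 101 = 49/0.0401 × 0.0328 + 101 ≈ 141.08 → 141.
AQI 141 falls in the Unhealthy for Sensitive Groups category.

141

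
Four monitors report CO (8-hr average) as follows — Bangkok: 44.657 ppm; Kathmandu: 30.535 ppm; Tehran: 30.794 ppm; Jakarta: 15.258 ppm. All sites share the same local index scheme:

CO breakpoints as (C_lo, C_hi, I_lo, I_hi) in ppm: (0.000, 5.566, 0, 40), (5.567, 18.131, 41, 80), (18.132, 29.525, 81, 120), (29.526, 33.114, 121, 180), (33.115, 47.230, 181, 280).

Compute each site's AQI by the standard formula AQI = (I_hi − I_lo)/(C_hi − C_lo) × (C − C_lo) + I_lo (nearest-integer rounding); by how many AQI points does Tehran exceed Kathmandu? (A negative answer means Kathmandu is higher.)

Bangkok: 44.657 lies in 33.115–47.230, so I_lo=181, I_hi=280, C_lo=33.115, C_hi=47.230.
(280−181)/(47.230−33.115) × (44.657−33.115) + 181 = 99/14.115 × 11.542 + 181 ≈ 261.95 → 262.
Kathmandu 30.535: bracket 29.526–33.114 → index 121–180; slope 59/3.588, offset 1.009.
AQI = 121 + 59/3.588·1.009 ≈ 137.59 ⇒ 138.
Tehran: row 29.526–33.114 (AQI 121–180). (180−121)·(30.794−29.526)/(33.114−29.526) + 121 = 59·1.268/3.588 + 121 ≈ 141.85 → 142.
Jakarta 15.258: bracket 5.567–18.131 → index 41–80; slope 39/12.564, offset 9.691.
AQI = 41 + 39/12.564·9.691 ≈ 71.08 ⇒ 71.
AQIs: Bangkok=262, Kathmandu=138, Tehran=142, Jakarta=71. Tehran (142) − Kathmandu (138) = 4.

4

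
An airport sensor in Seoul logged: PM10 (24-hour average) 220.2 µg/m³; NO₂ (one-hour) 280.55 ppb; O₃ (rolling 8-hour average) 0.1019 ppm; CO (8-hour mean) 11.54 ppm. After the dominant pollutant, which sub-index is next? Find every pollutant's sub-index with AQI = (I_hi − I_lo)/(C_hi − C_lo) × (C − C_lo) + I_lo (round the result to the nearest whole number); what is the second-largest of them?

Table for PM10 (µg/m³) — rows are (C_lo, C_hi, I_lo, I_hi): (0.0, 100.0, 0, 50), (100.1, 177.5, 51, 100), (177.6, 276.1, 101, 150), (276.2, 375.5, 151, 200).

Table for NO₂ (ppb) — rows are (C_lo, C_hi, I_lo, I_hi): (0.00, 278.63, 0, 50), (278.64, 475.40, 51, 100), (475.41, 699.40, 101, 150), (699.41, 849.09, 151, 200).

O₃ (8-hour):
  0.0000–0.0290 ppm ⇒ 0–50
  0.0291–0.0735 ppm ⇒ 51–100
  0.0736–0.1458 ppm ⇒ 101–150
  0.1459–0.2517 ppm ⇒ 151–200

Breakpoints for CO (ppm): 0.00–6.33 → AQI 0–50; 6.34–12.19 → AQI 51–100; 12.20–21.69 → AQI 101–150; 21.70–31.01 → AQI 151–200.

PM10: row 177.6–276.1 (AQI 101–150). (150−101)·(220.2−177.6)/(276.1−177.6) + 101 = 49·42.6/98.5 + 101 ≈ 122.19 → 122.
NO₂: row 278.64–475.40 (AQI 51–100). (100−51)·(280.55−278.64)/(475.40−278.64) + 51 = 49·1.91/196.76 + 51 ≈ 51.48 → 51.
O₃: 0.1019 ∈ [0.0736, 0.1458] ↔ index [101, 150].
101 + (0.1019−0.0736)·(150−101)/(0.1458−0.0736) = 101 + 0.0283·49/0.0722 ≈ 120.21, so AQI = 120.
CO: row 6.34–12.19 (AQI 51–100). (100−51)·(11.54−6.34)/(12.19−6.34) + 51 = 49·5.20/5.85 + 51 ≈ 94.56 → 95.
Sub-indices: PM10→122, NO₂→51, O₃→120, CO→95. Ranked high→low: 122, 120, 95, 51. Second-highest sub-index = 120.

120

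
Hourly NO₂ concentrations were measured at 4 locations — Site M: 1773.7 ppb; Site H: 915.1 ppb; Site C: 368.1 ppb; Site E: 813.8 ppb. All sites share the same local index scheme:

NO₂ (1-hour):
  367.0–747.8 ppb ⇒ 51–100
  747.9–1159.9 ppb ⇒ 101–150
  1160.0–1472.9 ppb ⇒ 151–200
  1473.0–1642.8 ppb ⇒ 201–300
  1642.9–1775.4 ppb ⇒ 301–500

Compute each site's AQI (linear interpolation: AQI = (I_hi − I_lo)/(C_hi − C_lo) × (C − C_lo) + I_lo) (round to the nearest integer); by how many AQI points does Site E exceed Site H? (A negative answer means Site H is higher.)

-12

Site M: row 1642.9–1775.4 (AQI 301–500). (500−301)·(1773.7−1642.9)/(1775.4−1642.9) + 301 = 199·130.8/132.5 + 301 ≈ 497.45 → 497.
Site H 915.1: bracket 747.9–1159.9 → index 101–150; slope 49/412.0, offset 167.2.
AQI = 101 + 49/412.0·167.2 ≈ 120.89 ⇒ 121.
Site C: 368.1 ∈ [367.0, 747.8] ↔ index [51, 100].
51 + (368.1−367.0)·(100−51)/(747.8−367.0) = 51 + 1.1·49/380.8 ≈ 51.14, so AQI = 51.
Site E: row 747.9–1159.9 (AQI 101–150). (150−101)·(813.8−747.9)/(1159.9−747.9) + 101 = 49·65.9/412.0 + 101 ≈ 108.84 → 109.
AQIs: Site M=497, Site H=121, Site C=51, Site E=109. Site E (109) − Site H (121) = -12.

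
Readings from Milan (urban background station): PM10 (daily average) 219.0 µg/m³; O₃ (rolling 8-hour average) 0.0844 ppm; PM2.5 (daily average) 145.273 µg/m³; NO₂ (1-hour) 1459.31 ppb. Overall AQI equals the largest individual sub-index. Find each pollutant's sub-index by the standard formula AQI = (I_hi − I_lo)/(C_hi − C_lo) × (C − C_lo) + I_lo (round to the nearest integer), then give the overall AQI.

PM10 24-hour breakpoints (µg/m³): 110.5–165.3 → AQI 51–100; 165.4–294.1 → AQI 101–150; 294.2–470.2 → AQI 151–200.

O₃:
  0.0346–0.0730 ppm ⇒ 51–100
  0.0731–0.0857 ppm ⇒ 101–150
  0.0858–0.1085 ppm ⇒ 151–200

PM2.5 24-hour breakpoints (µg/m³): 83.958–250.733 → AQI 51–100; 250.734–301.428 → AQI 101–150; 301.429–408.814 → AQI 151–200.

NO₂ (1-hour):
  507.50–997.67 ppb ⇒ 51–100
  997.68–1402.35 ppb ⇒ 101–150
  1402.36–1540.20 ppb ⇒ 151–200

171

PM10: 219.0 lies in 165.4–294.1, so I_lo=101, I_hi=150, C_lo=165.4, C_hi=294.1.
(150−101)/(294.1−165.4) × (219.0−165.4) + 101 = 49/128.7 × 53.6 + 101 ≈ 121.41 → 121.
O₃ 0.0844: bracket 0.0731–0.0857 → index 101–150; slope 49/0.0126, offset 0.0113.
AQI = 101 + 49/0.0126·0.0113 ≈ 144.94 ⇒ 145.
PM2.5: 145.273 lies in 83.958–250.733, so I_lo=51, I_hi=100, C_lo=83.958, C_hi=250.733.
(100−51)/(250.733−83.958) × (145.273−83.958) + 51 = 49/166.775 × 61.315 + 51 ≈ 69.01 → 69.
NO₂: 1459.31 lies in 1402.36–1540.20, so I_lo=151, I_hi=200, C_lo=1402.36, C_hi=1540.20.
(200−151)/(1540.20−1402.36) × (1459.31−1402.36) + 151 = 49/137.84 × 56.95 + 151 ≈ 171.24 → 171.
Sub-indices: PM10→121, O₃→145, PM2.5→69, NO₂→171. Overall AQI = max = 171; dominant pollutant is NO₂.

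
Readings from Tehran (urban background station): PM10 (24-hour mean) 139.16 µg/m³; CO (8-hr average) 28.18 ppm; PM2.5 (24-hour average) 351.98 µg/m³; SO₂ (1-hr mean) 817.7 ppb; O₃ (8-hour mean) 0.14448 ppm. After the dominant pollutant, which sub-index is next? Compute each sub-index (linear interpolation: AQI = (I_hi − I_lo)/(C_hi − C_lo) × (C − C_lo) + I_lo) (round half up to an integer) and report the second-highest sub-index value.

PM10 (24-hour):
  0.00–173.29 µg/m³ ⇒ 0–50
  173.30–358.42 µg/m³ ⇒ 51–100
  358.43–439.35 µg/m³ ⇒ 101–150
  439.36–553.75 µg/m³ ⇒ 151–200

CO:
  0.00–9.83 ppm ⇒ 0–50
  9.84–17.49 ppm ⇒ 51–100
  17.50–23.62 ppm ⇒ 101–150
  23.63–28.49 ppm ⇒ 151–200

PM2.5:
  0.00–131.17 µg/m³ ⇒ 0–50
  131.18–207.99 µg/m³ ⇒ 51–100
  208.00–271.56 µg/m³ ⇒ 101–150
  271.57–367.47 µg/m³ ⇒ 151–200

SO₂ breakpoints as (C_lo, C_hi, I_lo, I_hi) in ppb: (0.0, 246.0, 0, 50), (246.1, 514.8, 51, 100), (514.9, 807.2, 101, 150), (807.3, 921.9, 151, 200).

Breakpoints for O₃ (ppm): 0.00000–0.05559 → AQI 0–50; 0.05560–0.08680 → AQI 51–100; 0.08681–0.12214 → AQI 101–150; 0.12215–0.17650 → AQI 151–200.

192

PM10: row 0.00–173.29 (AQI 0–50). (50−0)·(139.16−0.00)/(173.29−0.00) + 0 = 50·139.16/173.29 + 0 ≈ 40.15 → 40.
CO: 28.18 lies in 23.63–28.49, so I_lo=151, I_hi=200, C_lo=23.63, C_hi=28.49.
(200−151)/(28.49−23.63) × (28.18−23.63) + 151 = 49/4.86 × 4.55 + 151 ≈ 196.87 → 197.
PM2.5: row 271.57–367.47 (AQI 151–200). (200−151)·(351.98−271.57)/(367.47−271.57) + 151 = 49·80.41/95.90 + 151 ≈ 192.09 → 192.
SO₂ 817.7: bracket 807.3–921.9 → index 151–200; slope 49/114.6, offset 10.4.
AQI = 151 + 49/114.6·10.4 ≈ 155.45 ⇒ 155.
O₃: row 0.12215–0.17650 (AQI 151–200). (200−151)·(0.14448−0.12215)/(0.17650−0.12215) + 151 = 49·0.02233/0.05435 + 151 ≈ 171.13 → 171.
Sub-indices: PM10→40, CO→197, PM2.5→192, SO₂→155, O₃→171. Ranked high→low: 197, 192, 171, 155, 40. Second-highest sub-index = 192.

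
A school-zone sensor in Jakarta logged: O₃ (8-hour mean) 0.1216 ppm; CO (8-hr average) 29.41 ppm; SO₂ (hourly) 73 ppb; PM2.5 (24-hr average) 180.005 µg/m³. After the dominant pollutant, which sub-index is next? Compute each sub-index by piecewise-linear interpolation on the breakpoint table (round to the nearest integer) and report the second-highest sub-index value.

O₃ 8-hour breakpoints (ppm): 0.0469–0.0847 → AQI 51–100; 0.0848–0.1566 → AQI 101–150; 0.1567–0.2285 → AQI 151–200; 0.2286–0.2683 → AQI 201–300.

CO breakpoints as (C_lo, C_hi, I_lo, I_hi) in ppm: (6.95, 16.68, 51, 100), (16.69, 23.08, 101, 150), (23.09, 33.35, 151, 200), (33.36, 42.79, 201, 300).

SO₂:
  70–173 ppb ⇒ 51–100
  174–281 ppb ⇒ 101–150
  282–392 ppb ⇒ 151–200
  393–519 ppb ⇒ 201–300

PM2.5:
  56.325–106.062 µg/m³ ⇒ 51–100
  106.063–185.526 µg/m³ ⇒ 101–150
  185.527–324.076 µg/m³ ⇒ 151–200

O₃: row 0.0848–0.1566 (AQI 101–150). (150−101)·(0.1216−0.0848)/(0.1566−0.0848) + 101 = 49·0.0368/0.0718 + 101 ≈ 126.11 → 126.
CO: row 23.09–33.35 (AQI 151–200). (200−151)·(29.41−23.09)/(33.35−23.09) + 151 = 49·6.32/10.26 + 151 ≈ 181.18 → 181.
SO₂: 73 lies in 70–173, so I_lo=51, I_hi=100, C_lo=70, C_hi=173.
(100−51)/(173−70) × (73−70) + 51 = 49/103 × 3 + 51 ≈ 52.43 → 52.
PM2.5: 180.005 lies in 106.063–185.526, so I_lo=101, I_hi=150, C_lo=106.063, C_hi=185.526.
(150−101)/(185.526−106.063) × (180.005−106.063) + 101 = 49/79.463 × 73.942 + 101 ≈ 146.60 → 147.
Sub-indices: O₃→126, CO→181, SO₂→52, PM2.5→147. Ranked high→low: 181, 147, 126, 52. Second-highest sub-index = 147.

147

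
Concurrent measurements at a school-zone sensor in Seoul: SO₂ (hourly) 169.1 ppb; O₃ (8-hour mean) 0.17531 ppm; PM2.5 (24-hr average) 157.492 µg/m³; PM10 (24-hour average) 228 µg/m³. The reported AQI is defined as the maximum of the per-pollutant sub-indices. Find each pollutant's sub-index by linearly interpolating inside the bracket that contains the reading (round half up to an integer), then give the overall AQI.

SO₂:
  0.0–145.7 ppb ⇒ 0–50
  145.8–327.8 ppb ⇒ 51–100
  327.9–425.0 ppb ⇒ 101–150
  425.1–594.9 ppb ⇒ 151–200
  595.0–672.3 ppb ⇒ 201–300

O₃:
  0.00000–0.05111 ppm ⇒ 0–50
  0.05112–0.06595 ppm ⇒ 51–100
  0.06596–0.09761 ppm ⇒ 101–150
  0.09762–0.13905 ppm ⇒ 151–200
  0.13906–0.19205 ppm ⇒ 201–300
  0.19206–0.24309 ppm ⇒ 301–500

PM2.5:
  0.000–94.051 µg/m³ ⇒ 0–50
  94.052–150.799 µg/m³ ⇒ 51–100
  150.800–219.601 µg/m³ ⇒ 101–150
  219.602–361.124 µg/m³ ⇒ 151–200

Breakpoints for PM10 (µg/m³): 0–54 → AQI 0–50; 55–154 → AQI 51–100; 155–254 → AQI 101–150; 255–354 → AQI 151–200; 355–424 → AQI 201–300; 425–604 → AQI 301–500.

269

SO₂ 169.1: bracket 145.8–327.8 → index 51–100; slope 49/182.0, offset 23.3.
AQI = 51 + 49/182.0·23.3 ≈ 57.27 ⇒ 57.
O₃: 0.17531 ∈ [0.13906, 0.19205] ↔ index [201, 300].
201 + (0.17531−0.13906)·(300−201)/(0.19205−0.13906) = 201 + 0.03625·99/0.05299 ≈ 268.73, so AQI = 269.
PM2.5 157.492: bracket 150.800–219.601 → index 101–150; slope 49/68.801, offset 6.692.
AQI = 101 + 49/68.801·6.692 ≈ 105.77 ⇒ 106.
PM10: row 155–254 (AQI 101–150). (150−101)·(228−155)/(254−155) + 101 = 49·73/99 + 101 ≈ 137.13 → 137.
Sub-indices: SO₂→57, O₃→269, PM2.5→106, PM10→137. Overall AQI = max = 269; dominant pollutant is O₃.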